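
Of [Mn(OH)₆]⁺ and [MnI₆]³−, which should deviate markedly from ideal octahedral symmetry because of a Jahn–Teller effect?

[Mn(OH)₆]⁺: Ligand charges: each hydroxide is −1. With an overall charge of +1 the manganese centre must be in the +7 oxidation state. Manganese is a group-7 element; Mn(VII) is therefore d⁰. The d⁰ configuration leaves the e_g set evenly filled (or empty) — no strong Jahn–Teller driving force.
[MnI₆]³−: Ligand charges: each iodide is −1. With an overall charge of −3 the manganese centre must be in the +3 oxidation state. Group 7 minus oxidation state 3 gives a d⁴ configuration. Iodide is a weak-field ligand for a first-row metal, so the complex is high-spin. The t₂g³e_g¹ (high-spin) configuration has an unevenly filled e_g set; the Jahn–Teller theorem predicts a tetragonal distortion (typically axial elongation) to lift the degeneracy.

[MnI₆]³−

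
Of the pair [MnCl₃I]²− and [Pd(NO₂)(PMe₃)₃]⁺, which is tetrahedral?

For [MnCl₃I]²−: Summing ligand charges against the −2 overall charge gives an oxidation state of +2 for manganese. Manganese is a group-7 element; Mn(II) is therefore d⁵. A high-spin d⁵ ion has zero CFSE in either geometry, so four ligands adopt the sterically favoured tetrahedral geometry. → tetrahedral.
For [Pd(NO₂)(PMe₃)₃]⁺: Summing ligand charges against the +1 overall charge gives an oxidation state of +2 for palladium. Pd sits in group 10, so the d-electron count is 10 − 2 = 8. A 4d d⁸ ion has a large crystal-field splitting; square planar leaves the high-energy d_{x²−y²} orbital empty and maximises CFSE. → square planar.

[MnCl₃I]²−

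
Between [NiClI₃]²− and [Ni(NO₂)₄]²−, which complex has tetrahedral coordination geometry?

[NiClI₃]²−

For [NiClI₃]²−: Each chloride is −1; each iodide is −1; balancing the −2 overall charge requires Ni(II). Nickel is a group-10 element; Ni(II) is therefore d⁸. Chloride and iodide are weak-field ligands. With weak-field ligands the CFSE gain from square planar is small, so a 3d d⁸ ion takes the sterically preferred tetrahedral geometry. → tetrahedral.
For [Ni(NO₂)₄]²−: Ligand charges: each nitro (N-bound nitrite) is −1. With an overall charge of −2 the nickel centre must be in the +2 oxidation state. Group 10 minus oxidation state 2 gives a d⁸ configuration. Nitro (N-bound nitrite) is a strong-field ligand (high in the spectrochemical series). A 3d d⁸ ion with strong-field ligands gains enough CFSE to favour square planar over tetrahedral. → square planar.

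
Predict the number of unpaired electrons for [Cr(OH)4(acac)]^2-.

3

Each hydroxide is −1; each acetylacetonate is −1; balancing the −2 overall charge requires Cr(III).
Group 6 minus oxidation state 3 gives a d³ configuration.
Counting donor atoms: 4×hydroxide (monodentate) → 4 donors; 1×acetylacetonate (bidentate) → 2 donors. Coordination number = 6.
In an octahedral field the d³ configuration is t₂g³e_g⁰ (only one arrangement possible), giving 3 unpaired electrons.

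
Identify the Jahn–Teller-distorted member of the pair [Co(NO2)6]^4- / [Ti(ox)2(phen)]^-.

[Co(NO2)6]^4-

[Co(NO2)6]^4-: Ligand charges: each nitro (N-bound nitrite) is −1. With an overall charge of −4 the cobalt centre must be in the +2 oxidation state. Group 9 minus oxidation state 2 gives a d⁷ configuration. Nitro (N-bound nitrite) is a strong-field ligand (high in the spectrochemical series) for a first-row metal, so the complex is low-spin. The t₂g⁶e_g¹ (low-spin) configuration has an unevenly filled e_g set; the Jahn–Teller theorem predicts a tetragonal distortion (typically axial elongation) to lift the degeneracy.
[Ti(ox)2(phen)]^-: Ligand charges: each oxalate is −2; 1,10-phenanthroline is neutral. With an overall charge of −1 the titanium centre must be in the +3 oxidation state. Ti sits in group 4, so the d-electron count is 4 − 3 = 1. The d¹ configuration leaves the e_g set evenly filled (or empty) — no strong Jahn–Teller driving force.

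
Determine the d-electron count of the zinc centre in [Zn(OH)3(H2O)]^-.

Each hydroxide is −1; water is neutral; balancing the −1 overall charge requires Zn(II).
Zinc is a group-12 element; Zn(II) is therefore d¹⁰.

d10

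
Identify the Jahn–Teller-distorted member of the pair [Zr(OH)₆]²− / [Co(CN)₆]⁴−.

[Co(CN)₆]⁴−

[Zr(OH)₆]²−: Ligand charges: each hydroxide is −1. With an overall charge of −2 the zirconium centre must be in the +4 oxidation state. Zr sits in group 4, so the d-electron count is 4 − 4 = 0. The d⁰ configuration leaves the e_g set evenly filled (or empty) — no strong Jahn–Teller driving force.
[Co(CN)₆]⁴−: Summing ligand charges against the −4 overall charge gives an oxidation state of +2 for cobalt. Co sits in group 9, so the d-electron count is 9 − 2 = 7. Cyanide is a strong-field ligand (high in the spectrochemical series) for a first-row metal, so the complex is low-spin. The t₂g⁶e_g¹ (low-spin) configuration has an unevenly filled e_g set; the Jahn–Teller theorem predicts a tetragonal distortion (typically axial elongation) to lift the degeneracy.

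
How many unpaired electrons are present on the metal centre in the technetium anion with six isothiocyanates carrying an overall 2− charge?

3 unpaired electrons

Ligand charges: each isothiocyanate is −1. With an overall charge of −2 the technetium centre must be in the +4 oxidation state.
Tc sits in group 7, so the d-electron count is 7 − 4 = 3.
In an octahedral field the d³ configuration is t₂g³e_g⁰ (only one arrangement possible), giving 3 unpaired electrons.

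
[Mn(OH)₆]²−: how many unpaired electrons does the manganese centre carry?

3

Each hydroxide is −1; balancing the −2 overall charge requires Mn(IV).
Manganese is a group-7 element; Mn(IV) is therefore d³.
In an octahedral field the d³ configuration is t₂g³e_g⁰ (only one arrangement possible), giving 3 unpaired electrons.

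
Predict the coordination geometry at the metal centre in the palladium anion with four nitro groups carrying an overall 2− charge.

Each nitro (N-bound nitrite) is −1; balancing the −2 overall charge requires Pd(II).
Group 10 minus oxidation state 2 gives a d⁸ configuration.
Coordination number: 4.
A 4d d⁸ ion has a large crystal-field splitting; square planar leaves the high-energy d_{x²−y²} orbital empty and maximises CFSE.

square planar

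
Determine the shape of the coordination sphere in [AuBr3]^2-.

Each bromide is −1; balancing the −2 overall charge requires Au(I).
Gold is a group-11 element; Au(I) is therefore d¹⁰.
With 3 monodentate ligands the coordination number is 3.
Three ligands around a d¹⁰ centre minimise repulsion in a trigonal-planar arrangement.

trigonal planar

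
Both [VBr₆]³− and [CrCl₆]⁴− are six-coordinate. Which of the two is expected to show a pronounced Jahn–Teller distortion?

[VBr₆]³−: Summing ligand charges against the −3 overall charge gives an oxidation state of +3 for vanadium. V sits in group 5, so the d-electron count is 5 − 3 = 2. The d² configuration leaves the e_g set evenly filled (or empty) — no strong Jahn–Teller driving force.
[CrCl₆]⁴−: Summing ligand charges against the −4 overall charge gives an oxidation state of +2 for chromium. Cr sits in group 6, so the d-electron count is 6 − 2 = 4. Chloride is a weak-field ligand for a first-row metal, so the complex is high-spin. The t₂g³e_g¹ (high-spin) configuration has an unevenly filled e_g set; the Jahn–Teller theorem predicts a tetragonal distortion (typically axial elongation) to lift the degeneracy.

[CrCl₆]⁴−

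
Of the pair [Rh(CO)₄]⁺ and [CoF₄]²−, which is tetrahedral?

[CoF₄]²−

For [Rh(CO)₄]⁺: Ligand charges: carbonyl is neutral. With an overall charge of +1 the rhodium centre must be in the +1 oxidation state. Group 9 minus oxidation state 1 gives a d⁸ configuration. A 4d d⁸ ion has a large crystal-field splitting; square planar leaves the high-energy d_{x²−y²} orbital empty and maximises CFSE. → square planar.
For [CoF₄]²−: Ligand charges: each fluoride is −1. With an overall charge of −2 the cobalt centre must be in the +2 oxidation state. Group 9 minus oxidation state 2 gives a d⁷ configuration. For a high-spin 3d d⁷ ion with weak-field ligands the small Δₜ gives little square-planar CFSE advantage, so four ligands adopt the sterically favoured tetrahedral geometry. → tetrahedral.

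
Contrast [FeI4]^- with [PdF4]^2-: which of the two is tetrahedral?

For [FeI4]^-: Each iodide is −1; balancing the −1 overall charge requires Fe(III). Iron is a group-8 element; Fe(III) is therefore d⁵. A high-spin d⁵ ion has zero CFSE in either geometry, so four ligands adopt the sterically favoured tetrahedral geometry. → tetrahedral.
For [PdF4]^2-: Each fluoride is −1; balancing the −2 overall charge requires Pd(II). Pd sits in group 10, so the d-electron count is 10 − 2 = 8. A 4d d⁸ ion has a large crystal-field splitting; square planar leaves the high-energy d_{x²−y²} orbital empty and maximises CFSE. → square planar.

[FeI4]^-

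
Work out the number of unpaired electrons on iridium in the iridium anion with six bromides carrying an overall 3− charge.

0 unpaired electrons

Ligand charges: each bromide is −1. With an overall charge of −3 the iridium centre must be in the +3 oxidation state.
Iridium is a group-9 element; Ir(III) is therefore d⁶.
The spin state decides the count: a 5d ion has a large Δₒ and is invariably low-spin.
An octahedral low-spin d⁶ ion is t₂g⁶e_g⁰, giving 0 unpaired electrons.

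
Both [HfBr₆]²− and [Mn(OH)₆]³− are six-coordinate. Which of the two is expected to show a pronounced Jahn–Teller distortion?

[Mn(OH)₆]³−

[HfBr₆]²−: Ligand charges: each bromide is −1. With an overall charge of −2 the hafnium centre must be in the +4 oxidation state. Hafnium is a group-4 element; Hf(IV) is therefore d⁰. The d⁰ configuration leaves the e_g set evenly filled (or empty) — no strong Jahn–Teller driving force.
[Mn(OH)₆]³−: Summing ligand charges against the −3 overall charge gives an oxidation state of +3 for manganese. Manganese is a group-7 element; Mn(III) is therefore d⁴. Hydroxide is a weak-field ligand for a first-row metal, so the complex is high-spin. The t₂g³e_g¹ (high-spin) configuration has an unevenly filled e_g set; the Jahn–Teller theorem predicts a tetragonal distortion (typically axial elongation) to lift the degeneracy.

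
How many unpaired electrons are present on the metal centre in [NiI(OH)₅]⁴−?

2 unpaired electrons

Each iodide is −1; each hydroxide is −1; balancing the −4 overall charge requires Ni(II).
Nickel is a group-10 element; Ni(II) is therefore d⁸.
In an octahedral field the d⁸ configuration is t₂g⁶e_g² (only one arrangement possible), giving 2 unpaired electrons.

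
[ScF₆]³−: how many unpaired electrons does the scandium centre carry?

0 unpaired electrons

Summing ligand charges against the −3 overall charge gives an oxidation state of +3 for scandium.
Sc sits in group 3, so the d-electron count is 3 − 3 = 0.
In an octahedral field the d⁰ configuration is t₂g⁰e_g⁰, giving 0 unpaired electrons.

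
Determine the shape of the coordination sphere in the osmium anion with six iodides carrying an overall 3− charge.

octahedral

Summing ligand charges against the −3 overall charge gives an oxidation state of +3 for osmium.
Group 8 minus oxidation state 3 gives a d⁵ configuration.
With 6 monodentate ligands the coordination number is 6.
Six donors around a single metal centre give an octahedral coordination sphere.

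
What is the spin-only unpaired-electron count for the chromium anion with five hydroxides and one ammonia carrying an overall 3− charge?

4

Ligand charges: each hydroxide is −1; ammonia is neutral. With an overall charge of −3 the chromium centre must be in the +2 oxidation state.
Cr sits in group 6, so the d-electron count is 6 − 2 = 4.
The spin state decides the count: Hydroxide is a weak-field ligand for a first-row metal, so the complex is high-spin.
An octahedral high-spin d⁴ ion is t₂g³e_g¹, giving 4 unpaired electrons.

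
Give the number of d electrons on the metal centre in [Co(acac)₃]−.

Ligand charges: each acetylacetonate is −1. With an overall charge of −1 the cobalt centre must be in the +2 oxidation state.
Cobalt is a group-9 element; Co(II) is therefore d⁷.

d7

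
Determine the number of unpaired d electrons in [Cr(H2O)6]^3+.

3 unpaired electrons

Water is neutral; balancing the +3 overall charge requires Cr(III).
Chromium is a group-6 element; Cr(III) is therefore d³.
In an octahedral field the d³ configuration is t₂g³e_g⁰ (only one arrangement possible), giving 3 unpaired electrons.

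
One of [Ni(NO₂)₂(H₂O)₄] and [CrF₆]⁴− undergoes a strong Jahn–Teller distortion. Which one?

[CrF₆]⁴−

[Ni(NO₂)₂(H₂O)₄]: Each nitro (N-bound nitrite) is −1; water is neutral; balancing the 0 overall charge requires Ni(II). Nickel is a group-10 element; Ni(II) is therefore d⁸. The d⁸ configuration leaves the e_g set evenly filled (or empty) — no strong Jahn–Teller driving force.
[CrF₆]⁴−: Ligand charges: each fluoride is −1. With an overall charge of −4 the chromium centre must be in the +2 oxidation state. Cr sits in group 6, so the d-electron count is 6 − 2 = 4. Fluoride is a weak-field ligand for a first-row metal, so the complex is high-spin. The t₂g³e_g¹ (high-spin) configuration has an unevenly filled e_g set; the Jahn–Teller theorem predicts a tetragonal distortion (typically axial elongation) to lift the degeneracy.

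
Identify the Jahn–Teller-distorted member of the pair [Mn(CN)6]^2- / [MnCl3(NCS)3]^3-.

[MnCl3(NCS)3]^3-

[Mn(CN)6]^2-: Ligand charges: each cyanide is −1. With an overall charge of −2 the manganese centre must be in the +4 oxidation state. Group 7 minus oxidation state 4 gives a d³ configuration. The d³ configuration leaves the e_g set evenly filled (or empty) — no strong Jahn–Teller driving force.
[MnCl3(NCS)3]^3-: Each chloride is −1; each isothiocyanate is −1; balancing the −3 overall charge requires Mn(III). Manganese is a group-7 element; Mn(III) is therefore d⁴. Chloride and isothiocyanate are weak-field ligands for a first-row metal, so the complex is high-spin. The t₂g³e_g¹ (high-spin) configuration has an unevenly filled e_g set; the Jahn–Teller theorem predicts a tetragonal distortion (typically axial elongation) to lift the degeneracy.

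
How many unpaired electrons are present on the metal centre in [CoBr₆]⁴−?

3

Ligand charges: each bromide is −1. With an overall charge of −4 the cobalt centre must be in the +2 oxidation state.
Co sits in group 9, so the d-electron count is 9 − 2 = 7.
The spin state decides the count: Bromide is a weak-field ligand for a first-row metal, so the complex is high-spin.
An octahedral high-spin d⁷ ion is t₂g⁵e_g², giving 3 unpaired electrons.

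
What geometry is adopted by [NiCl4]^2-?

tetrahedral

Each chloride is −1; balancing the −2 overall charge requires Ni(II).
Group 10 minus oxidation state 2 gives a d⁸ configuration.
Coordination number: 4.
Chloride is a weak-field ligand.
With weak-field ligands the CFSE gain from square planar is small, so a 3d d⁸ ion takes the sterically preferred tetrahedral geometry.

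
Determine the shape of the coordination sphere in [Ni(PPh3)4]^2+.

Ligand charges: triphenylphosphine is neutral. With an overall charge of +2 the nickel centre must be in the +2 oxidation state.
Ni sits in group 10, so the d-electron count is 10 − 2 = 8.
Coordination number: 4.
Triphenylphosphine is a strong-field ligand (high in the spectrochemical series).
A 3d d⁸ ion with strong-field ligands gains enough CFSE to favour square planar over tetrahedral.

square planar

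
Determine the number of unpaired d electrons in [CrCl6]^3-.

Summing ligand charges against the −3 overall charge gives an oxidation state of +3 for chromium.
Chromium is a group-6 element; Cr(III) is therefore d³.
In an octahedral field the d³ configuration is t₂g³e_g⁰ (only one arrangement possible), giving 3 unpaired electrons.

3 unpaired electrons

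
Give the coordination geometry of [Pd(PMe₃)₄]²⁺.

Summing ligand charges against the +2 overall charge gives an oxidation state of +2 for palladium.
Pd sits in group 10, so the d-electron count is 10 − 2 = 8.
With 4 monodentate ligands the coordination number is 4.
A 4d d⁸ ion has a large crystal-field splitting; square planar leaves the high-energy d_{x²−y²} orbital empty and maximises CFSE.

square planar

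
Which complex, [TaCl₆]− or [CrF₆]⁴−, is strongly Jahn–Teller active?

[CrF₆]⁴−

[TaCl₆]−: Ligand charges: each chloride is −1. With an overall charge of −1 the tantalum centre must be in the +5 oxidation state. Tantalum is a group-5 element; Ta(V) is therefore d⁰. The d⁰ configuration leaves the e_g set evenly filled (or empty) — no strong Jahn–Teller driving force.
[CrF₆]⁴−: Ligand charges: each fluoride is −1. With an overall charge of −4 the chromium centre must be in the +2 oxidation state. Group 6 minus oxidation state 2 gives a d⁴ configuration. Fluoride is a weak-field ligand for a first-row metal, so the complex is high-spin. The t₂g³e_g¹ (high-spin) configuration has an unevenly filled e_g set; the Jahn–Teller theorem predicts a tetragonal distortion (typically axial elongation) to lift the degeneracy.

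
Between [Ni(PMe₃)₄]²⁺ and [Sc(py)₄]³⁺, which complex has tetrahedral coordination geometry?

[Sc(py)₄]³⁺

For [Ni(PMe₃)₄]²⁺: Summing ligand charges against the +2 overall charge gives an oxidation state of +2 for nickel. Nickel is a group-10 element; Ni(II) is therefore d⁸. Trimethylphosphine is a strong-field ligand (high in the spectrochemical series). A 3d d⁸ ion with strong-field ligands gains enough CFSE to favour square planar over tetrahedral. → square planar.
For [Sc(py)₄]³⁺: Summing ligand charges against the +3 overall charge gives an oxidation state of +3 for scandium. Sc sits in group 3, so the d-electron count is 3 − 3 = 0. A d⁰ ion has no crystal-field stabilisation preference between square planar and tetrahedral, so four ligands adopt the sterically favoured tetrahedral geometry. → tetrahedral.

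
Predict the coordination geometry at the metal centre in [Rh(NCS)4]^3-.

square planar

Each isothiocyanate is −1; balancing the −3 overall charge requires Rh(I).
Rhodium is a group-9 element; Rh(I) is therefore d⁸.
With 4 monodentate ligands the coordination number is 4.
A 4d d⁸ ion has a large crystal-field splitting; square planar leaves the high-energy d_{x²−y²} orbital empty and maximises CFSE.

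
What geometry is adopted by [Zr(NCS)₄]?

tetrahedral

Each isothiocyanate is −1; balancing the 0 overall charge requires Zr(IV).
Group 4 minus oxidation state 4 gives a d⁰ configuration.
With 4 monodentate ligands the coordination number is 4.
A d⁰ ion has no crystal-field stabilisation preference between square planar and tetrahedral, so four ligands adopt the sterically favoured tetrahedral geometry.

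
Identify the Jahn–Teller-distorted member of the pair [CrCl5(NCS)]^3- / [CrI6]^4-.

[CrCl5(NCS)]^3-: Each chloride is −1; each isothiocyanate is −1; balancing the −3 overall charge requires Cr(III). Chromium is a group-6 element; Cr(III) is therefore d³. The d³ configuration leaves the e_g set evenly filled (or empty) — no strong Jahn–Teller driving force.
[CrI6]^4-: Summing ligand charges against the −4 overall charge gives an oxidation state of +2 for chromium. Cr sits in group 6, so the d-electron count is 6 − 2 = 4. Iodide is a weak-field ligand for a first-row metal, so the complex is high-spin. The t₂g³e_g¹ (high-spin) configuration has an unevenly filled e_g set; the Jahn–Teller theorem predicts a tetragonal distortion (typically axial elongation) to lift the degeneracy.

[CrI6]^4-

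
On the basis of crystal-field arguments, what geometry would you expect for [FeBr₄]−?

tetrahedral

Each bromide is −1; balancing the −1 overall charge requires Fe(III).
Fe sits in group 8, so the d-electron count is 8 − 3 = 5.
Coordination number: 4.
Bromide is a weak-field ligand.
A high-spin d⁵ ion has zero CFSE in either geometry, so four ligands adopt the sterically favoured tetrahedral geometry.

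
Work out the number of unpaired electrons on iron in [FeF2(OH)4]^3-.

5 unpaired electrons

Each fluoride is −1; each hydroxide is −1; balancing the −3 overall charge requires Fe(III).
Fe sits in group 8, so the d-electron count is 8 − 3 = 5.
The spin state decides the count: Fluoride and hydroxide are weak-field ligands for a first-row metal, so the complex is high-spin.
An octahedral high-spin d⁵ ion is t₂g³e_g², giving 5 unpaired electrons.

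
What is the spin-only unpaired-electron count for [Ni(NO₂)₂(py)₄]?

2 unpaired electrons

Each nitro (N-bound nitrite) is −1; pyridine is neutral; balancing the 0 overall charge requires Ni(II).
Ni sits in group 10, so the d-electron count is 10 − 2 = 8.
In an octahedral field the d⁸ configuration is t₂g⁶e_g² (only one arrangement possible), giving 2 unpaired electrons.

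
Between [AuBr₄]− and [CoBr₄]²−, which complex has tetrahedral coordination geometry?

For [AuBr₄]−: Summing ligand charges against the −1 overall charge gives an oxidation state of +3 for gold. Group 11 minus oxidation state 3 gives a d⁸ configuration. A 5d d⁸ ion has a large crystal-field splitting; square planar leaves the high-energy d_{x²−y²} orbital empty and maximises CFSE. → square planar.
For [CoBr₄]²−: Summing ligand charges against the −2 overall charge gives an oxidation state of +2 for cobalt. Group 9 minus oxidation state 2 gives a d⁷ configuration. For a high-spin 3d d⁷ ion with weak-field ligands the small Δₜ gives little square-planar CFSE advantage, so four ligands adopt the sterically favoured tetrahedral geometry. → tetrahedral.

[CoBr₄]²−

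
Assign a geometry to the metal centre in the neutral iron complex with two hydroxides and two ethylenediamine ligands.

octahedral

Summing ligand charges against the 0 overall charge gives an oxidation state of +2 for iron.
Fe sits in group 8, so the d-electron count is 8 − 2 = 6.
Counting donor atoms: 2×hydroxide (monodentate) → 2 donors; 2×ethylenediamine (bidentate) → 4 donors. Coordination number = 6.
Six donors around a single metal centre give an octahedral coordination sphere.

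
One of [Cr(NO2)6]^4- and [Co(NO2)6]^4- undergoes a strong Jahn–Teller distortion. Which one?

[Co(NO2)6]^4-

[Cr(NO2)6]^4-: Summing ligand charges against the −4 overall charge gives an oxidation state of +2 for chromium. Group 6 minus oxidation state 2 gives a d⁴ configuration. Nitro (N-bound nitrite) is a strong-field ligand (high in the spectrochemical series) for a first-row metal, so the complex is low-spin. The d⁴ configuration leaves the e_g set evenly filled (or empty) — no strong Jahn–Teller driving force.
[Co(NO2)6]^4-: Summing ligand charges against the −4 overall charge gives an oxidation state of +2 for cobalt. Cobalt is a group-9 element; Co(II) is therefore d⁷. Nitro (N-bound nitrite) is a strong-field ligand (high in the spectrochemical series) for a first-row metal, so the complex is low-spin. The t₂g⁶e_g¹ (low-spin) configuration has an unevenly filled e_g set; the Jahn–Teller theorem predicts a tetragonal distortion (typically axial elongation) to lift the degeneracy.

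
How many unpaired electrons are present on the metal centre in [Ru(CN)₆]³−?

1

Ligand charges: each cyanide is −1. With an overall charge of −3 the ruthenium centre must be in the +3 oxidation state.
Ruthenium is a group-8 element; Ru(III) is therefore d⁵.
The spin state decides the count: a 4d ion has a large Δₒ and is invariably low-spin.
An octahedral low-spin d⁵ ion is t₂g⁵e_g⁰, giving 1 unpaired electron.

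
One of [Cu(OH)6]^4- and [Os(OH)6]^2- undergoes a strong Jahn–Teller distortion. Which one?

[Cu(OH)6]^4-: Summing ligand charges against the −4 overall charge gives an oxidation state of +2 for copper. Cu sits in group 11, so the d-electron count is 11 − 2 = 9. The t₂g⁶e_g³ configuration has an unevenly filled e_g set; the Jahn–Teller theorem predicts a tetragonal distortion (typically axial elongation) to lift the degeneracy.
[Os(OH)6]^2-: Each hydroxide is −1; balancing the −2 overall charge requires Os(IV). Osmium is a group-8 element; Os(IV) is therefore d⁴. A 5d ion has a large Δₒ and is invariably low-spin. The d⁴ configuration leaves the e_g set evenly filled (or empty) — no strong Jahn–Teller driving force.

[Cu(OH)6]^4-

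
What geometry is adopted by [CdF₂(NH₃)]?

trigonal planar

Summing ligand charges against the 0 overall charge gives an oxidation state of +2 for cadmium.
Group 12 minus oxidation state 2 gives a d¹⁰ configuration.
Coordination number: 3.
Three ligands around a d¹⁰ centre minimise repulsion in a trigonal-planar arrangement.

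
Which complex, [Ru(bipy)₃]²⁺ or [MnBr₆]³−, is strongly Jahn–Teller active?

[Ru(bipy)₃]²⁺: Summing ligand charges against the +2 overall charge gives an oxidation state of +2 for ruthenium. Group 8 minus oxidation state 2 gives a d⁶ configuration. A 4d ion has a large Δₒ and is invariably low-spin. The d⁶ configuration leaves the e_g set evenly filled (or empty) — no strong Jahn–Teller driving force.
[MnBr₆]³−: Ligand charges: each bromide is −1. With an overall charge of −3 the manganese centre must be in the +3 oxidation state. Group 7 minus oxidation state 3 gives a d⁴ configuration. Bromide is a weak-field ligand for a first-row metal, so the complex is high-spin. The t₂g³e_g¹ (high-spin) configuration has an unevenly filled e_g set; the Jahn–Teller theorem predicts a tetragonal distortion (typically axial elongation) to lift the degeneracy.

[MnBr₆]³−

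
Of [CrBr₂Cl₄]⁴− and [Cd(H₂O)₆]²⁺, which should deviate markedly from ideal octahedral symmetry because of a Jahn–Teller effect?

[CrBr₂Cl₄]⁴−: Summing ligand charges against the −4 overall charge gives an oxidation state of +2 for chromium. Chromium is a group-6 element; Cr(II) is therefore d⁴. Bromide and chloride are weak-field ligands for a first-row metal, so the complex is high-spin. The t₂g³e_g¹ (high-spin) configuration has an unevenly filled e_g set; the Jahn–Teller theorem predicts a tetragonal distortion (typically axial elongation) to lift the degeneracy.
[Cd(H₂O)₆]²⁺: Ligand charges: water is neutral. With an overall charge of +2 the cadmium centre must be in the +2 oxidation state. Cd sits in group 12, so the d-electron count is 12 − 2 = 10. The d¹⁰ configuration leaves the e_g set evenly filled (or empty) — no strong Jahn–Teller driving force.

[CrBr₂Cl₄]⁴−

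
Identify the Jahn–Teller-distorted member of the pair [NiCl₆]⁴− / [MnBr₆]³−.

[NiCl₆]⁴−: Each chloride is −1; balancing the −4 overall charge requires Ni(II). Nickel is a group-10 element; Ni(II) is therefore d⁸. The d⁸ configuration leaves the e_g set evenly filled (or empty) — no strong Jahn–Teller driving force.
[MnBr₆]³−: Summing ligand charges against the −3 overall charge gives an oxidation state of +3 for manganese. Group 7 minus oxidation state 3 gives a d⁴ configuration. Bromide is a weak-field ligand for a first-row metal, so the complex is high-spin. The t₂g³e_g¹ (high-spin) configuration has an unevenly filled e_g set; the Jahn–Teller theorem predicts a tetragonal distortion (typically axial elongation) to lift the degeneracy.

[MnBr₆]³−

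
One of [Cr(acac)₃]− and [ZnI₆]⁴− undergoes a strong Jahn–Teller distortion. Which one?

[Cr(acac)₃]−: Ligand charges: each acetylacetonate is −1. With an overall charge of −1 the chromium centre must be in the +2 oxidation state. Chromium is a group-6 element; Cr(II) is therefore d⁴. Acetylacetonate is a weak-field ligand for a first-row metal, so the complex is high-spin. The t₂g³e_g¹ (high-spin) configuration has an unevenly filled e_g set; the Jahn–Teller theorem predicts a tetragonal distortion (typically axial elongation) to lift the degeneracy.
[ZnI₆]⁴−: Each iodide is −1; balancing the −4 overall charge requires Zn(II). Group 12 minus oxidation state 2 gives a d¹⁰ configuration. The d¹⁰ configuration leaves the e_g set evenly filled (or empty) — no strong Jahn–Teller driving force.

[Cr(acac)₃]−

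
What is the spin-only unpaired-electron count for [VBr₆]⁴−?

Ligand charges: each bromide is −1. With an overall charge of −4 the vanadium centre must be in the +2 oxidation state.
V sits in group 5, so the d-electron count is 5 − 2 = 3.
In an octahedral field the d³ configuration is t₂g³e_g⁰ (only one arrangement possible), giving 3 unpaired electrons.

3 unpaired electrons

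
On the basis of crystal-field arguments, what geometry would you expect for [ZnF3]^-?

trigonal planar

Each fluoride is −1; balancing the −1 overall charge requires Zn(II).
Zn sits in group 12, so the d-electron count is 12 − 2 = 10.
With 3 monodentate ligands the coordination number is 3.
Three ligands around a d¹⁰ centre minimise repulsion in a trigonal-planar arrangement.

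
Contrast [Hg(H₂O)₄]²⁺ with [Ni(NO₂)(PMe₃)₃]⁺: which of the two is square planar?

For [Hg(H₂O)₄]²⁺: Ligand charges: water is neutral. With an overall charge of +2 the mercury centre must be in the +2 oxidation state. Mercury is a group-12 element; Hg(II) is therefore d¹⁰. A d¹⁰ ion has no crystal-field stabilisation preference between square planar and tetrahedral, so four ligands adopt the sterically favoured tetrahedral geometry. → tetrahedral.
For [Ni(NO₂)(PMe₃)₃]⁺: Each nitro (N-bound nitrite) is −1; trimethylphosphine is neutral; balancing the +1 overall charge requires Ni(II). Nickel is a group-10 element; Ni(II) is therefore d⁸. Nitro (N-bound nitrite) and trimethylphosphine are strong-field ligands (high in the spectrochemical series). A 3d d⁸ ion with strong-field ligands gains enough CFSE to favour square planar over tetrahedral. → square planar.

[Ni(NO₂)(PMe₃)₃]⁺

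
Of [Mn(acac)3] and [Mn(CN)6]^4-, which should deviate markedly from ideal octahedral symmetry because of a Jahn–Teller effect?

[Mn(acac)3]

[Mn(acac)3]: Each acetylacetonate is −1; balancing the 0 overall charge requires Mn(III). Mn sits in group 7, so the d-electron count is 7 − 3 = 4. Acetylacetonate is a weak-field ligand for a first-row metal, so the complex is high-spin. The t₂g³e_g¹ (high-spin) configuration has an unevenly filled e_g set; the Jahn–Teller theorem predicts a tetragonal distortion (typically axial elongation) to lift the degeneracy.
[Mn(CN)6]^4-: Summing ligand charges against the −4 overall charge gives an oxidation state of +2 for manganese. Manganese is a group-7 element; Mn(II) is therefore d⁵. Cyanide is a strong-field ligand (high in the spectrochemical series) for a first-row metal, so the complex is low-spin. The d⁵ configuration leaves the e_g set evenly filled (or empty) — no strong Jahn–Teller driving force.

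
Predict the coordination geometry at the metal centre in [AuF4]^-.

square planar

Summing ligand charges against the −1 overall charge gives an oxidation state of +3 for gold.
Au sits in group 11, so the d-electron count is 11 − 3 = 8.
Coordination number: 4.
A 5d d⁸ ion has a large crystal-field splitting; square planar leaves the high-energy d_{x²−y²} orbital empty and maximises CFSE.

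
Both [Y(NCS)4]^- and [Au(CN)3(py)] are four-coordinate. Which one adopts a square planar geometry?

For [Y(NCS)4]^-: Summing ligand charges against the −1 overall charge gives an oxidation state of +3 for yttrium. Yttrium is a group-3 element; Y(III) is therefore d⁰. A d⁰ ion has no crystal-field stabilisation preference between square planar and tetrahedral, so four ligands adopt the sterically favoured tetrahedral geometry. → tetrahedral.
For [Au(CN)3(py)]: Summing ligand charges against the 0 overall charge gives an oxidation state of +3 for gold. Gold is a group-11 element; Au(III) is therefore d⁸. A 5d d⁸ ion has a large crystal-field splitting; square planar leaves the high-energy d_{x²−y²} orbital empty and maximises CFSE. → square planar.

[Au(CN)3(py)]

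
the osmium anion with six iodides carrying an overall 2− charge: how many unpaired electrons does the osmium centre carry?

Ligand charges: each iodide is −1. With an overall charge of −2 the osmium centre must be in the +4 oxidation state.
Group 8 minus oxidation state 4 gives a d⁴ configuration.
The spin state decides the count: a 5d ion has a large Δₒ and is invariably low-spin.
An octahedral low-spin d⁴ ion is t₂g⁴e_g⁰, giving 2 unpaired electrons.

2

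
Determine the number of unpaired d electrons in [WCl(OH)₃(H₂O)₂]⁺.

Ligand charges: each chloride is −1; each hydroxide is −1; water is neutral. With an overall charge of +1 the tungsten centre must be in the +5 oxidation state.
W sits in group 6, so the d-electron count is 6 − 5 = 1.
In an octahedral field the d¹ configuration is t₂g¹e_g⁰ (only one arrangement possible), giving 1 unpaired electron.

1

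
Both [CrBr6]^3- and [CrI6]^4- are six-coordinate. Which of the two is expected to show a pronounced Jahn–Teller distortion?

[CrI6]^4-

[CrBr6]^3-: Each bromide is −1; balancing the −3 overall charge requires Cr(III). Cr sits in group 6, so the d-electron count is 6 − 3 = 3. The d³ configuration leaves the e_g set evenly filled (or empty) — no strong Jahn–Teller driving force.
[CrI6]^4-: Ligand charges: each iodide is −1. With an overall charge of −4 the chromium centre must be in the +2 oxidation state. Cr sits in group 6, so the d-electron count is 6 − 2 = 4. Iodide is a weak-field ligand for a first-row metal, so the complex is high-spin. The t₂g³e_g¹ (high-spin) configuration has an unevenly filled e_g set; the Jahn–Teller theorem predicts a tetragonal distortion (typically axial elongation) to lift the degeneracy.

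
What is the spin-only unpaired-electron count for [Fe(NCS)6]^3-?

5

Each isothiocyanate is −1; balancing the −3 overall charge requires Fe(III).
Fe sits in group 8, so the d-electron count is 8 − 3 = 5.
The spin state decides the count: Isothiocyanate is a weak-field ligand for a first-row metal, so the complex is high-spin.
An octahedral high-spin d⁵ ion is t₂g³e_g², giving 5 unpaired electrons.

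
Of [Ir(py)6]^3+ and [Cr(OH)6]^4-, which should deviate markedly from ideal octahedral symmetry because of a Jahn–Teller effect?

[Ir(py)6]^3+: Ligand charges: pyridine is neutral. With an overall charge of +3 the iridium centre must be in the +3 oxidation state. Iridium is a group-9 element; Ir(III) is therefore d⁶. A 5d ion has a large Δₒ and is invariably low-spin. The d⁶ configuration leaves the e_g set evenly filled (or empty) — no strong Jahn–Teller driving force.
[Cr(OH)6]^4-: Each hydroxide is −1; balancing the −4 overall charge requires Cr(II). Group 6 minus oxidation state 2 gives a d⁴ configuration. Hydroxide is a weak-field ligand for a first-row metal, so the complex is high-spin. The t₂g³e_g¹ (high-spin) configuration has an unevenly filled e_g set; the Jahn–Teller theorem predicts a tetragonal distortion (typically axial elongation) to lift the degeneracy.

[Cr(OH)6]^4-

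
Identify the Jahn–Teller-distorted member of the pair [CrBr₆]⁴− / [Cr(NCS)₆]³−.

[CrBr₆]⁴−: Ligand charges: each bromide is −1. With an overall charge of −4 the chromium centre must be in the +2 oxidation state. Chromium is a group-6 element; Cr(II) is therefore d⁴. Bromide is a weak-field ligand for a first-row metal, so the complex is high-spin. The t₂g³e_g¹ (high-spin) configuration has an unevenly filled e_g set; the Jahn–Teller theorem predicts a tetragonal distortion (typically axial elongation) to lift the degeneracy.
[Cr(NCS)₆]³−: Each isothiocyanate is −1; balancing the −3 overall charge requires Cr(III). Group 6 minus oxidation state 3 gives a d³ configuration. The d³ configuration leaves the e_g set evenly filled (or empty) — no strong Jahn–Teller driving force.

[CrBr₆]⁴−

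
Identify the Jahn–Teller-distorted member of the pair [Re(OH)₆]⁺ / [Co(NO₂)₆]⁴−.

[Co(NO₂)₆]⁴−

[Re(OH)₆]⁺: Summing ligand charges against the +1 overall charge gives an oxidation state of +7 for rhenium. Group 7 minus oxidation state 7 gives a d⁰ configuration. The d⁰ configuration leaves the e_g set evenly filled (or empty) — no strong Jahn–Teller driving force.
[Co(NO₂)₆]⁴−: Each nitro (N-bound nitrite) is −1; balancing the −4 overall charge requires Co(II). Cobalt is a group-9 element; Co(II) is therefore d⁷. Nitro (N-bound nitrite) is a strong-field ligand (high in the spectrochemical series) for a first-row metal, so the complex is low-spin. The t₂g⁶e_g¹ (low-spin) configuration has an unevenly filled e_g set; the Jahn–Teller theorem predicts a tetragonal distortion (typically axial elongation) to lift the degeneracy.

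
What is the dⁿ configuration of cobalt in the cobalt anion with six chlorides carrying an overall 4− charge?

Summing ligand charges against the −4 overall charge gives an oxidation state of +2 for cobalt.
Co sits in group 9, so the d-electron count is 9 − 2 = 7.

d7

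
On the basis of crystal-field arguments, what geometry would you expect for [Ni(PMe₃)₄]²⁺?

square planar

Summing ligand charges against the +2 overall charge gives an oxidation state of +2 for nickel.
Nickel is a group-10 element; Ni(II) is therefore d⁸.
With 4 monodentate ligands the coordination number is 4.
Trimethylphosphine is a strong-field ligand (high in the spectrochemical series).
A 3d d⁸ ion with strong-field ligands gains enough CFSE to favour square planar over tetrahedral.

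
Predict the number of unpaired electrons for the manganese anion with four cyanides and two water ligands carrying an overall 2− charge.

1 unpaired electron

Ligand charges: each cyanide is −1; water is neutral. With an overall charge of −2 the manganese centre must be in the +2 oxidation state.
Manganese is a group-7 element; Mn(II) is therefore d⁵.
The spin state decides the count: Cyanide is a strong-field ligand (high in the spectrochemical series) for a first-row metal, so the complex is low-spin.
An octahedral low-spin d⁵ ion is t₂g⁵e_g⁰, giving 1 unpaired electron.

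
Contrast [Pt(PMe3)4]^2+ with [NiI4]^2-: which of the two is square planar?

[Pt(PMe3)4]^2+

For [Pt(PMe3)4]^2+: Ligand charges: trimethylphosphine is neutral. With an overall charge of +2 the platinum centre must be in the +2 oxidation state. Pt sits in group 10, so the d-electron count is 10 − 2 = 8. A 5d d⁸ ion has a large crystal-field splitting; square planar leaves the high-energy d_{x²−y²} orbital empty and maximises CFSE. → square planar.
For [NiI4]^2-: Summing ligand charges against the −2 overall charge gives an oxidation state of +2 for nickel. Group 10 minus oxidation state 2 gives a d⁸ configuration. Iodide is a weak-field ligand. With weak-field ligands the CFSE gain from square planar is small, so a 3d d⁸ ion takes the sterically preferred tetrahedral geometry. → tetrahedral.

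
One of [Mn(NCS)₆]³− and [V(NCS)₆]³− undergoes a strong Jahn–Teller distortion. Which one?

[Mn(NCS)₆]³−: Summing ligand charges against the −3 overall charge gives an oxidation state of +3 for manganese. Group 7 minus oxidation state 3 gives a d⁴ configuration. Isothiocyanate is a weak-field ligand for a first-row metal, so the complex is high-spin. The t₂g³e_g¹ (high-spin) configuration has an unevenly filled e_g set; the Jahn–Teller theorem predicts a tetragonal distortion (typically axial elongation) to lift the degeneracy.
[V(NCS)₆]³−: Ligand charges: each isothiocyanate is −1. With an overall charge of −3 the vanadium centre must be in the +3 oxidation state. V sits in group 5, so the d-electron count is 5 − 3 = 2. The d² configuration leaves the e_g set evenly filled (or empty) — no strong Jahn–Teller driving force.

[Mn(NCS)₆]³−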